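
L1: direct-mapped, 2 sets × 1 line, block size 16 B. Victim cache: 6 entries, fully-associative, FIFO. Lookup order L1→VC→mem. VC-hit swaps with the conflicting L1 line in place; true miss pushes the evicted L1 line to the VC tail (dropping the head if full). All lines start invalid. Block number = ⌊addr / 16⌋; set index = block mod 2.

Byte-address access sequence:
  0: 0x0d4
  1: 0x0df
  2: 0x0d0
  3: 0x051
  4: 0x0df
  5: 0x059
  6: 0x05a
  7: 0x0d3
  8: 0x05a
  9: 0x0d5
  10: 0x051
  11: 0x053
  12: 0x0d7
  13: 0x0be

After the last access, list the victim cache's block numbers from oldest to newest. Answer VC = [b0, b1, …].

  [0] addr=0xd4 blk=13 s=1: MISS | VC []
  [1] addr=0xdf blk=13 s=1: L1-HIT | VC []
  [2] addr=0xd0 blk=13 s=1: L1-HIT | VC []
  [3] addr=0x51 blk=5 s=1: MISS | VC [13]
  [4] addr=0xdf blk=13 s=1: VC-HIT | VC [5]
  [5] addr=0x59 blk=5 s=1: VC-HIT | VC [13]
  [6] addr=0x5a blk=5 s=1: L1-HIT | VC [13]
  [7] addr=0xd3 blk=13 s=1: VC-HIT | VC [5]
  [8] addr=0x5a blk=5 s=1: VC-HIT | VC [13]
  [9] addr=0xd5 blk=13 s=1: VC-HIT | VC [5]
  [10] addr=0x51 blk=5 s=1: VC-HIT | VC [13]
  [11] addr=0x53 blk=5 s=1: L1-HIT | VC [13]
  [12] addr=0xd7 blk=13 s=1: VC-HIT | VC [5]
  [13] addr=0xbe blk=11 s=1: MISS | VC [5, 13]

VC = [5, 13]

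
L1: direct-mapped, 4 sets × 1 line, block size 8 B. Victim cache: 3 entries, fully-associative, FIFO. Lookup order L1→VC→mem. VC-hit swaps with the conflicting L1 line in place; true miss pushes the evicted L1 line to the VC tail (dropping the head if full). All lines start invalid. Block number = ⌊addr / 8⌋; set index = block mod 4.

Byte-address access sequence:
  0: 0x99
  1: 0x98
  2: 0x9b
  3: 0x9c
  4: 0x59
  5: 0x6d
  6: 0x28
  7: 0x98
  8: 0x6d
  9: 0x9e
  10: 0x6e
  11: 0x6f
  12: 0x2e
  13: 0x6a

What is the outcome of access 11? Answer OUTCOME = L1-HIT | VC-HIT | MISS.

OUTCOME = L1-HIT

#0 0x99→b19/s3 MISS; vc=[]
#1 0x98→b19/s3 L1-HIT; vc=[]
#2 0x9b→b19/s3 L1-HIT; vc=[]
#3 0x9c→b19/s3 L1-HIT; vc=[]
#4 0x59→b11/s3 MISS; vc=[19]
#5 0x6d→b13/s1 MISS; vc=[19]
#6 0x28→b5/s1 MISS; vc=[19,13]
#7 0x98→b19/s3 VC-HIT; vc=[11,13]
#8 0x6d→b13/s1 VC-HIT; vc=[11,5]
#9 0x9e→b19/s3 L1-HIT; vc=[11,5]
#10 0x6e→b13/s1 L1-HIT; vc=[11,5]
#11 0x6f→b13/s1 L1-HIT; vc=[11,5]
#12 0x2e→b5/s1 VC-HIT; vc=[11,13]
#13 0x6a→b13/s1 VC-HIT; vc=[11,5]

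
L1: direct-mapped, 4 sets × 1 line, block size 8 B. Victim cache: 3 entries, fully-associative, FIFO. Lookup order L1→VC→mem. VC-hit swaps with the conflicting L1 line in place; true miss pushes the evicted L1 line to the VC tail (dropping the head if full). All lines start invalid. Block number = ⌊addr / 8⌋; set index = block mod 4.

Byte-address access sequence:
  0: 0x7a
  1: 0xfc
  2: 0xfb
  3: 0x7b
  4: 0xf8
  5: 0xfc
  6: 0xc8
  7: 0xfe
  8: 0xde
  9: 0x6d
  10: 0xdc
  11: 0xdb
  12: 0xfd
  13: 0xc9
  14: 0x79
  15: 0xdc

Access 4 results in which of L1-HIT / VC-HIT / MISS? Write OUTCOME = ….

  [0] addr=0x7a blk=15 s=3: MISS | VC []
  [1] addr=0xfc blk=31 s=3: MISS | VC [15]
  [2] addr=0xfb blk=31 s=3: L1-HIT | VC [15]
  [3] addr=0x7b blk=15 s=3: VC-HIT | VC [31]
  [4] addr=0xf8 blk=31 s=3: VC-HIT | VC [15]
  [5] addr=0xfc blk=31 s=3: L1-HIT | VC [15]
  [6] addr=0xc8 blk=25 s=1: MISS | VC [15]
  [7] addr=0xfe blk=31 s=3: L1-HIT | VC [15]
  [8] addr=0xde blk=27 s=3: MISS | VC [15, 31]
  [9] addr=0x6d blk=13 s=1: MISS | VC [15, 31, 25]
  [10] addr=0xdc blk=27 s=3: L1-HIT | VC [15, 31, 25]
  [11] addr=0xdb blk=27 s=3: L1-HIT | VC [15, 31, 25]
  [12] addr=0xfd blk=31 s=3: VC-HIT | VC [15, 27, 25]
  [13] addr=0xc9 blk=25 s=1: VC-HIT | VC [15, 27, 13]
  [14] addr=0x79 blk=15 s=3: VC-HIT | VC [31, 27, 13]
  [15] addr=0xdc blk=27 s=3: VC-HIT | VC [31, 15, 13]

OUTCOME = VC-HIT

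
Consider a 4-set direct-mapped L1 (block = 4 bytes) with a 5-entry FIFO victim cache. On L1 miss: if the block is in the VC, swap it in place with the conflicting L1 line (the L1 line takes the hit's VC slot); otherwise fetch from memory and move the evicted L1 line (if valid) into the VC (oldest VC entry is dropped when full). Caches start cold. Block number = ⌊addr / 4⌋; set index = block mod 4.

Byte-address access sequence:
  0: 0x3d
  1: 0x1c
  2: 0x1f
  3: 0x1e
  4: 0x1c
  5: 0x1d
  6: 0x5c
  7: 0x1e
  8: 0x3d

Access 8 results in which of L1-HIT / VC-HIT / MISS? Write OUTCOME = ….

OUTCOME = VC-HIT

0: 0x3d (blk 15, set 3) → MISS  vc=[]
1: 0x1c (blk 7, set 3) → MISS  vc=[15]
2: 0x1f (blk 7, set 3) → L1-HIT  vc=[15]
3: 0x1e (blk 7, set 3) → L1-HIT  vc=[15]
4: 0x1c (blk 7, set 3) → L1-HIT  vc=[15]
5: 0x1d (blk 7, set 3) → L1-HIT  vc=[15]
6: 0x5c (blk 23, set 3) → MISS  vc=[15, 7]
7: 0x1e (blk 7, set 3) → VC-HIT  vc=[15, 23]
8: 0x3d (blk 15, set 3) → VC-HIT  vc=[7, 23]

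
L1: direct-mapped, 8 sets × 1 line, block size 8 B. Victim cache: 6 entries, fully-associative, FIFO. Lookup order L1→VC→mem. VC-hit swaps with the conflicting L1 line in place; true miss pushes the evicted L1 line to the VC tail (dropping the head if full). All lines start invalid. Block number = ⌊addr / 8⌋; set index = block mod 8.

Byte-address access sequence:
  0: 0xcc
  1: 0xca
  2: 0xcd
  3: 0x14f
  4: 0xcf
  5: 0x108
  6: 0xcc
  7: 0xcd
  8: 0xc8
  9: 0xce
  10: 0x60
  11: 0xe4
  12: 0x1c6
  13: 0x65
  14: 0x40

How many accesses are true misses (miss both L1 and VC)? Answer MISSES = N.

#0 0xcc→b25/s1 MISS; vc=[]
#1 0xca→b25/s1 L1-HIT; vc=[]
#2 0xcd→b25/s1 L1-HIT; vc=[]
#3 0x14f→b41/s1 MISS; vc=[25]
#4 0xcf→b25/s1 VC-HIT; vc=[41]
#5 0x108→b33/s1 MISS; vc=[41,25]
#6 0xcc→b25/s1 VC-HIT; vc=[41,33]
#7 0xcd→b25/s1 L1-HIT; vc=[41,33]
#8 0xc8→b25/s1 L1-HIT; vc=[41,33]
#9 0xce→b25/s1 L1-HIT; vc=[41,33]
#10 0x60→b12/s4 MISS; vc=[41,33]
#11 0xe4→b28/s4 MISS; vc=[41,33,12]
#12 0x1c6→b56/s0 MISS; vc=[41,33,12]
#13 0x65→b12/s4 VC-HIT; vc=[41,33,28]
#14 0x40→b8/s0 MISS; vc=[41,33,28,56]

MISSES = 7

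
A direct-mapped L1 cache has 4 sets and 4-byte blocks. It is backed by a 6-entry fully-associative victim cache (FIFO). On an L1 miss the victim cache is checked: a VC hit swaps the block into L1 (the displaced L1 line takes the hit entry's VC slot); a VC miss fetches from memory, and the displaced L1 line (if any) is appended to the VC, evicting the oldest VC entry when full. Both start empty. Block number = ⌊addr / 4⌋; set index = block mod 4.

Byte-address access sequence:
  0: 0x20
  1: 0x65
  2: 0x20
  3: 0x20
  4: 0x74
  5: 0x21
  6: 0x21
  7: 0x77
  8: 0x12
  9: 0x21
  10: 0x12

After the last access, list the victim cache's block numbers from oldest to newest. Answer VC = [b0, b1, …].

VC = [25, 8]

#0 0x20→b8/s0 MISS; vc=[]
#1 0x65→b25/s1 MISS; vc=[]
#2 0x20→b8/s0 L1-HIT; vc=[]
#3 0x20→b8/s0 L1-HIT; vc=[]
#4 0x74→b29/s1 MISS; vc=[25]
#5 0x21→b8/s0 L1-HIT; vc=[25]
#6 0x21→b8/s0 L1-HIT; vc=[25]
#7 0x77→b29/s1 L1-HIT; vc=[25]
#8 0x12→b4/s0 MISS; vc=[25,8]
#9 0x21→b8/s0 VC-HIT; vc=[25,4]
#10 0x12→b4/s0 VC-HIT; vc=[25,8]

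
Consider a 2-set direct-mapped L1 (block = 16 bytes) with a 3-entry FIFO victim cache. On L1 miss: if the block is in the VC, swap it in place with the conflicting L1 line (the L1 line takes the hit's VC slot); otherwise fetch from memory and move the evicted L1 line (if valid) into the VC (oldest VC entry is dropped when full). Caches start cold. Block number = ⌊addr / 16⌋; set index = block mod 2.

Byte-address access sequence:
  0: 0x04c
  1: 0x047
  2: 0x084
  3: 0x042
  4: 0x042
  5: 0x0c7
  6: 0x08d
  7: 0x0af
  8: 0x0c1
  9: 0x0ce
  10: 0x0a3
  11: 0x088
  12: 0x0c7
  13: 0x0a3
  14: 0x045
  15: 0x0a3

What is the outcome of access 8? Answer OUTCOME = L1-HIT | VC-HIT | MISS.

#0 0x4c→b4/s0 MISS; vc=[]
#1 0x47→b4/s0 L1-HIT; vc=[]
#2 0x84→b8/s0 MISS; vc=[4]
#3 0x42→b4/s0 VC-HIT; vc=[8]
#4 0x42→b4/s0 L1-HIT; vc=[8]
#5 0xc7→b12/s0 MISS; vc=[8,4]
#6 0x8d→b8/s0 VC-HIT; vc=[12,4]
#7 0xaf→b10/s0 MISS; vc=[12,4,8]
#8 0xc1→b12/s0 VC-HIT; vc=[10,4,8]
#9 0xce→b12/s0 L1-HIT; vc=[10,4,8]
#10 0xa3→b10/s0 VC-HIT; vc=[12,4,8]
#11 0x88→b8/s0 VC-HIT; vc=[12,4,10]
#12 0xc7→b12/s0 VC-HIT; vc=[8,4,10]
#13 0xa3→b10/s0 VC-HIT; vc=[8,4,12]
#14 0x45→b4/s0 VC-HIT; vc=[8,10,12]
#15 0xa3→b10/s0 VC-HIT; vc=[8,4,12]

OUTCOME = VC-HIT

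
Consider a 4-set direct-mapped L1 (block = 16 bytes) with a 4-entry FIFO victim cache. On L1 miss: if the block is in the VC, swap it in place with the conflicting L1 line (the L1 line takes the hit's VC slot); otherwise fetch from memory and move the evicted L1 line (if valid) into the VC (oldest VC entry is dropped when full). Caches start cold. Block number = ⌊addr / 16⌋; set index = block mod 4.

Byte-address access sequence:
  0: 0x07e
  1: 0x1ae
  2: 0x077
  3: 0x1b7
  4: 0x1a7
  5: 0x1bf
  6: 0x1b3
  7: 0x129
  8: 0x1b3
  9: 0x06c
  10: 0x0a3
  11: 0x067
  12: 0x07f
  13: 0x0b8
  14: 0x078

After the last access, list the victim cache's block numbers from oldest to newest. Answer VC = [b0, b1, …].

  [0] addr=0x7e blk=7 s=3: MISS | VC []
  [1] addr=0x1ae blk=26 s=2: MISS | VC []
  [2] addr=0x77 blk=7 s=3: L1-HIT | VC []
  [3] addr=0x1b7 blk=27 s=3: MISS | VC [7]
  [4] addr=0x1a7 blk=26 s=2: L1-HIT | VC [7]
  [5] addr=0x1bf blk=27 s=3: L1-HIT | VC [7]
  [6] addr=0x1b3 blk=27 s=3: L1-HIT | VC [7]
  [7] addr=0x129 blk=18 s=2: MISS | VC [7, 26]
  [8] addr=0x1b3 blk=27 s=3: L1-HIT | VC [7, 26]
  [9] addr=0x6c blk=6 s=2: MISS | VC [7, 26, 18]
  [10] addr=0xa3 blk=10 s=2: MISS | VC [7, 26, 18, 6]
  [11] addr=0x67 blk=6 s=2: VC-HIT | VC [7, 26, 18, 10]
  [12] addr=0x7f blk=7 s=3: VC-HIT | VC [27, 26, 18, 10]
  [13] addr=0xb8 blk=11 s=3: MISS | VC [26, 18, 10, 7]
  [14] addr=0x78 blk=7 s=3: VC-HIT | VC [26, 18, 10, 11]

VC = [26, 18, 10, 11]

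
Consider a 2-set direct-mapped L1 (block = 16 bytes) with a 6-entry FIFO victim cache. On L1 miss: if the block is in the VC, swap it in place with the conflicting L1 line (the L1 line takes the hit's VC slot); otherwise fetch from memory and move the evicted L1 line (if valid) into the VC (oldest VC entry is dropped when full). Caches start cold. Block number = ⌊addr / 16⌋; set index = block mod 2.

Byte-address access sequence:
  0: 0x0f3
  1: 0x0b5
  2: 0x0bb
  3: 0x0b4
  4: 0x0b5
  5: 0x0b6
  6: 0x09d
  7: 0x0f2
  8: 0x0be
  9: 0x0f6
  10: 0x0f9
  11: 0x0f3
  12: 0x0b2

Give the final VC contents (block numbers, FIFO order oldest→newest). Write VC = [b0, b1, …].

VC = [9, 15]

0: 0xf3 (blk 15, set 1) → MISS  vc=[]
1: 0xb5 (blk 11, set 1) → MISS  vc=[15]
2: 0xbb (blk 11, set 1) → L1-HIT  vc=[15]
3: 0xb4 (blk 11, set 1) → L1-HIT  vc=[15]
4: 0xb5 (blk 11, set 1) → L1-HIT  vc=[15]
5: 0xb6 (blk 11, set 1) → L1-HIT  vc=[15]
6: 0x9d (blk 9, set 1) → MISS  vc=[15, 11]
7: 0xf2 (blk 15, set 1) → VC-HIT  vc=[9, 11]
8: 0xbe (blk 11, set 1) → VC-HIT  vc=[9, 15]
9: 0xf6 (blk 15, set 1) → VC-HIT  vc=[9, 11]
10: 0xf9 (blk 15, set 1) → L1-HIT  vc=[9, 11]
11: 0xf3 (blk 15, set 1) → L1-HIT  vc=[9, 11]
12: 0xb2 (blk 11, set 1) → VC-HIT  vc=[9, 15]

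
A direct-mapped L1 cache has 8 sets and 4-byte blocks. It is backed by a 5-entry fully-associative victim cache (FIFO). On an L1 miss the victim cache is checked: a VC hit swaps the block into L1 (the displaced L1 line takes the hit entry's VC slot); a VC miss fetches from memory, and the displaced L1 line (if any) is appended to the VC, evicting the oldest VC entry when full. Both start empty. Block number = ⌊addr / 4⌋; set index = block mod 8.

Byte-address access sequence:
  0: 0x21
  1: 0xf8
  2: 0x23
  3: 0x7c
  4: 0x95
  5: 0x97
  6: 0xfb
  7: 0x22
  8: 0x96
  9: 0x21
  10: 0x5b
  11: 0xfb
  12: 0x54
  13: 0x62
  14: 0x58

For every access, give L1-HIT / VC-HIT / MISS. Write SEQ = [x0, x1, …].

SEQ = [MISS, MISS, L1-HIT, MISS, MISS, L1-HIT, L1-HIT, L1-HIT, L1-HIT, L1-HIT, MISS, VC-HIT, MISS, MISS, VC-HIT]

0: 0x21 (blk 8, set 0) → MISS  vc=[]
1: 0xf8 (blk 62, set 6) → MISS  vc=[]
2: 0x23 (blk 8, set 0) → L1-HIT  vc=[]
3: 0x7c (blk 31, set 7) → MISS  vc=[]
4: 0x95 (blk 37, set 5) → MISS  vc=[]
5: 0x97 (blk 37, set 5) → L1-HIT  vc=[]
6: 0xfb (blk 62, set 6) → L1-HIT  vc=[]
7: 0x22 (blk 8, set 0) → L1-HIT  vc=[]
8: 0x96 (blk 37, set 5) → L1-HIT  vc=[]
9: 0x21 (blk 8, set 0) → L1-HIT  vc=[]
10: 0x5b (blk 22, set 6) → MISS  vc=[62]
11: 0xfb (blk 62, set 6) → VC-HIT  vc=[22]
12: 0x54 (blk 21, set 5) → MISS  vc=[22, 37]
13: 0x62 (blk 24, set 0) → MISS  vc=[22, 37, 8]
14: 0x58 (blk 22, set 6) → VC-HIT  vc=[62, 37, 8]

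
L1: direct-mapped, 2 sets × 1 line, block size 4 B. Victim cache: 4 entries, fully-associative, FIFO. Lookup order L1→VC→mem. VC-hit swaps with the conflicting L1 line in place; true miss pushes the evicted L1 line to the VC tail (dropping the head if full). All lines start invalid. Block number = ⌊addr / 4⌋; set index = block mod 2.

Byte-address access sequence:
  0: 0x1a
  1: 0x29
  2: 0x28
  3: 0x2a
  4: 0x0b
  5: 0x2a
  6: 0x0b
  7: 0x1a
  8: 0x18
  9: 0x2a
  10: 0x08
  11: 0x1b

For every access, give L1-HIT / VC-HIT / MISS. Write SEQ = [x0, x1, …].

0: 0x1a (blk 6, set 0) → MISS  vc=[]
1: 0x29 (blk 10, set 0) → MISS  vc=[6]
2: 0x28 (blk 10, set 0) → L1-HIT  vc=[6]
3: 0x2a (blk 10, set 0) → L1-HIT  vc=[6]
4: 0xb (blk 2, set 0) → MISS  vc=[6, 10]
5: 0x2a (blk 10, set 0) → VC-HIT  vc=[6, 2]
6: 0xb (blk 2, set 0) → VC-HIT  vc=[6, 10]
7: 0x1a (blk 6, set 0) → VC-HIT  vc=[2, 10]
8: 0x18 (blk 6, set 0) → L1-HIT  vc=[2, 10]
9: 0x2a (blk 10, set 0) → VC-HIT  vc=[2, 6]
10: 0x8 (blk 2, set 0) → VC-HIT  vc=[10, 6]
11: 0x1b (blk 6, set 0) → VC-HIT  vc=[10, 2]

SEQ = [MISS, MISS, L1-HIT, L1-HIT, MISS, VC-HIT, VC-HIT, VC-HIT, L1-HIT, VC-HIT, VC-HIT, VC-HIT]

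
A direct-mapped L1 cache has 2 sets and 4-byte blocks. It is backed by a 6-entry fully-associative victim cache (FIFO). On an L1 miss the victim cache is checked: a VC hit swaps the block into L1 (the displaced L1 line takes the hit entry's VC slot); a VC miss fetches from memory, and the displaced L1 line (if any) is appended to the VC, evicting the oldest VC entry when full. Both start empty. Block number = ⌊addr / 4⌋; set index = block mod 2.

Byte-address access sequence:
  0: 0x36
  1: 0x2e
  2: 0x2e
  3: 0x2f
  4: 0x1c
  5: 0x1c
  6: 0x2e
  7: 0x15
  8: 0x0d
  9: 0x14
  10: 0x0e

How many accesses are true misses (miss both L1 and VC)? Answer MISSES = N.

MISSES = 5

0: 0x36 (blk 13, set 1) → MISS  vc=[]
1: 0x2e (blk 11, set 1) → MISS  vc=[13]
2: 0x2e (blk 11, set 1) → L1-HIT  vc=[13]
3: 0x2f (blk 11, set 1) → L1-HIT  vc=[13]
4: 0x1c (blk 7, set 1) → MISS  vc=[13, 11]
5: 0x1c (blk 7, set 1) → L1-HIT  vc=[13, 11]
6: 0x2e (blk 11, set 1) → VC-HIT  vc=[13, 7]
7: 0x15 (blk 5, set 1) → MISS  vc=[13, 7, 11]
8: 0xd (blk 3, set 1) → MISS  vc=[13, 7, 11, 5]
9: 0x14 (blk 5, set 1) → VC-HIT  vc=[13, 7, 11, 3]
10: 0xe (blk 3, set 1) → VC-HIT  vc=[13, 7, 11, 5]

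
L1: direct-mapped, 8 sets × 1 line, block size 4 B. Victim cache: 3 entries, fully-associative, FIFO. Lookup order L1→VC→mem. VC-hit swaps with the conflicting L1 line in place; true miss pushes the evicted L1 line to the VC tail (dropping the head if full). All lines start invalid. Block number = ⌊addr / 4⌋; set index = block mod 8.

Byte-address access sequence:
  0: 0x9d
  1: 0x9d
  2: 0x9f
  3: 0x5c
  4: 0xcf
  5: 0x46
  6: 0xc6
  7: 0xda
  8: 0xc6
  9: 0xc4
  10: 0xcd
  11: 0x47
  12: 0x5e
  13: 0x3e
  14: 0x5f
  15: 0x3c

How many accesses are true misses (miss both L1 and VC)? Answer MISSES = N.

MISSES = 7

#0 0x9d→b39/s7 MISS; vc=[]
#1 0x9d→b39/s7 L1-HIT; vc=[]
#2 0x9f→b39/s7 L1-HIT; vc=[]
#3 0x5c→b23/s7 MISS; vc=[39]
#4 0xcf→b51/s3 MISS; vc=[39]
#5 0x46→b17/s1 MISS; vc=[39]
#6 0xc6→b49/s1 MISS; vc=[39,17]
#7 0xda→b54/s6 MISS; vc=[39,17]
#8 0xc6→b49/s1 L1-HIT; vc=[39,17]
#9 0xc4→b49/s1 L1-HIT; vc=[39,17]
#10 0xcd→b51/s3 L1-HIT; vc=[39,17]
#11 0x47→b17/s1 VC-HIT; vc=[39,49]
#12 0x5e→b23/s7 L1-HIT; vc=[39,49]
#13 0x3e→b15/s7 MISS; vc=[39,49,23]
#14 0x5f→b23/s7 VC-HIT; vc=[39,49,15]
#15 0x3c→b15/s7 VC-HIT; vc=[39,49,23]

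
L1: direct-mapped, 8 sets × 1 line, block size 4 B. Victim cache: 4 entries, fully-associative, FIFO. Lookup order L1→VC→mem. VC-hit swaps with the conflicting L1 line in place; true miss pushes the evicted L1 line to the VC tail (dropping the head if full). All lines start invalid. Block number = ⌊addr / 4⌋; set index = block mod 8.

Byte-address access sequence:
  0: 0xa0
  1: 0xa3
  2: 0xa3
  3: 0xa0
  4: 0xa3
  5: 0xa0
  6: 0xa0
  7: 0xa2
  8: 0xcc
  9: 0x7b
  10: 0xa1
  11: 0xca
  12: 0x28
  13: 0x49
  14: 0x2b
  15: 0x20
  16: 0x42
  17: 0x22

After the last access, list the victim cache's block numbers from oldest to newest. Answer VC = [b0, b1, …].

  [0] addr=0xa0 blk=40 s=0: MISS | VC []
  [1] addr=0xa3 blk=40 s=0: L1-HIT | VC []
  [2] addr=0xa3 blk=40 s=0: L1-HIT | VC []
  [3] addr=0xa0 blk=40 s=0: L1-HIT | VC []
  [4] addr=0xa3 blk=40 s=0: L1-HIT | VC []
  [5] addr=0xa0 blk=40 s=0: L1-HIT | VC []
  [6] addr=0xa0 blk=40 s=0: L1-HIT | VC []
  [7] addr=0xa2 blk=40 s=0: L1-HIT | VC []
  [8] addr=0xcc blk=51 s=3: MISS | VC []
  [9] addr=0x7b blk=30 s=6: MISS | VC []
  [10] addr=0xa1 blk=40 s=0: L1-HIT | VC []
  [11] addr=0xca blk=50 s=2: MISS | VC []
  [12] addr=0x28 blk=10 s=2: MISS | VC [50]
  [13] addr=0x49 blk=18 s=2: MISS | VC [50, 10]
  [14] addr=0x2b blk=10 s=2: VC-HIT | VC [50, 18]
  [15] addr=0x20 blk=8 s=0: MISS | VC [50, 18, 40]
  [16] addr=0x42 blk=16 s=0: MISS | VC [50, 18, 40, 8]
  [17] addr=0x22 blk=8 s=0: VC-HIT | VC [50, 18, 40, 16]

VC = [50, 18, 40, 16]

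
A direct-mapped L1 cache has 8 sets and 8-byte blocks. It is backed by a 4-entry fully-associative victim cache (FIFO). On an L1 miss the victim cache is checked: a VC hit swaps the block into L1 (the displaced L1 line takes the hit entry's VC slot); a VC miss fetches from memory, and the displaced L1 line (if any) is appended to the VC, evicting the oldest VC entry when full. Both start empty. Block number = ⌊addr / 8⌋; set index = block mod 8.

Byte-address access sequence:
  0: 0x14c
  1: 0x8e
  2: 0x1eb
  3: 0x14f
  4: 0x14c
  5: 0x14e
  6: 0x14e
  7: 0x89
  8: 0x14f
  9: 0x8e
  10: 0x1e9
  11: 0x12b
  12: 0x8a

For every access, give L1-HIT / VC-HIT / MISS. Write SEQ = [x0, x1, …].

SEQ = [MISS, MISS, MISS, VC-HIT, L1-HIT, L1-HIT, L1-HIT, VC-HIT, VC-HIT, VC-HIT, L1-HIT, MISS, L1-HIT]

0: 0x14c (blk 41, set 1) → MISS  vc=[]
1: 0x8e (blk 17, set 1) → MISS  vc=[41]
2: 0x1eb (blk 61, set 5) → MISS  vc=[41]
3: 0x14f (blk 41, set 1) → VC-HIT  vc=[17]
4: 0x14c (blk 41, set 1) → L1-HIT  vc=[17]
5: 0x14e (blk 41, set 1) → L1-HIT  vc=[17]
6: 0x14e (blk 41, set 1) → L1-HIT  vc=[17]
7: 0x89 (blk 17, set 1) → VC-HIT  vc=[41]
8: 0x14f (blk 41, set 1) → VC-HIT  vc=[17]
9: 0x8e (blk 17, set 1) → VC-HIT  vc=[41]
10: 0x1e9 (blk 61, set 5) → L1-HIT  vc=[41]
11: 0x12b (blk 37, set 5) → MISS  vc=[41, 61]
12: 0x8a (blk 17, set 1) → L1-HIT  vc=[41, 61]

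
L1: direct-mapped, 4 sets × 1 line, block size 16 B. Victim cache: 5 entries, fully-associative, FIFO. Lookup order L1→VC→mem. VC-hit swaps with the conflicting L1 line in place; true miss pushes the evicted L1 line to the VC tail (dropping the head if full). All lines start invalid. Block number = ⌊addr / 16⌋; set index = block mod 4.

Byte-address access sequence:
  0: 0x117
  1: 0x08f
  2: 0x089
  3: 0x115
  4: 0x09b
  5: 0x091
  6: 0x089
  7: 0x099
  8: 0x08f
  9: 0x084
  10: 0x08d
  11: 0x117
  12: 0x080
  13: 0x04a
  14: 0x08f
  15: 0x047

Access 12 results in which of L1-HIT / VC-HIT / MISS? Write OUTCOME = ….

OUTCOME = L1-HIT

0: 0x117 (blk 17, set 1) → MISS  vc=[]
1: 0x8f (blk 8, set 0) → MISS  vc=[]
2: 0x89 (blk 8, set 0) → L1-HIT  vc=[]
3: 0x115 (blk 17, set 1) → L1-HIT  vc=[]
4: 0x9b (blk 9, set 1) → MISS  vc=[17]
5: 0x91 (blk 9, set 1) → L1-HIT  vc=[17]
6: 0x89 (blk 8, set 0) → L1-HIT  vc=[17]
7: 0x99 (blk 9, set 1) → L1-HIT  vc=[17]
8: 0x8f (blk 8, set 0) → L1-HIT  vc=[17]
9: 0x84 (blk 8, set 0) → L1-HIT  vc=[17]
10: 0x8d (blk 8, set 0) → L1-HIT  vc=[17]
11: 0x117 (blk 17, set 1) → VC-HIT  vc=[9]
12: 0x80 (blk 8, set 0) → L1-HIT  vc=[9]
13: 0x4a (blk 4, set 0) → MISS  vc=[9, 8]
14: 0x8f (blk 8, set 0) → VC-HIT  vc=[9, 4]
15: 0x47 (blk 4, set 0) → VC-HIT  vc=[9, 8]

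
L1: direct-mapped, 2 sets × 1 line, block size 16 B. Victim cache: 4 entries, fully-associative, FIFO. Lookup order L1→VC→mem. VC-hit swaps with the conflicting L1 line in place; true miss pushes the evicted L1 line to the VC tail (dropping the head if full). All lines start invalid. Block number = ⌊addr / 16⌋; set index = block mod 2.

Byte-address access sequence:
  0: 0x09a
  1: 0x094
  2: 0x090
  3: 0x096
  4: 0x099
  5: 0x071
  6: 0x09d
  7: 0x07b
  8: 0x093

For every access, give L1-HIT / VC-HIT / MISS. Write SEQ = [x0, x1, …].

SEQ = [MISS, L1-HIT, L1-HIT, L1-HIT, L1-HIT, MISS, VC-HIT, VC-HIT, VC-HIT]

0: 0x9a (blk 9, set 1) → MISS  vc=[]
1: 0x94 (blk 9, set 1) → L1-HIT  vc=[]
2: 0x90 (blk 9, set 1) → L1-HIT  vc=[]
3: 0x96 (blk 9, set 1) → L1-HIT  vc=[]
4: 0x99 (blk 9, set 1) → L1-HIT  vc=[]
5: 0x71 (blk 7, set 1) → MISS  vc=[9]
6: 0x9d (blk 9, set 1) → VC-HIT  vc=[7]
7: 0x7b (blk 7, set 1) → VC-HIT  vc=[9]
8: 0x93 (blk 9, set 1) → VC-HIT  vc=[7]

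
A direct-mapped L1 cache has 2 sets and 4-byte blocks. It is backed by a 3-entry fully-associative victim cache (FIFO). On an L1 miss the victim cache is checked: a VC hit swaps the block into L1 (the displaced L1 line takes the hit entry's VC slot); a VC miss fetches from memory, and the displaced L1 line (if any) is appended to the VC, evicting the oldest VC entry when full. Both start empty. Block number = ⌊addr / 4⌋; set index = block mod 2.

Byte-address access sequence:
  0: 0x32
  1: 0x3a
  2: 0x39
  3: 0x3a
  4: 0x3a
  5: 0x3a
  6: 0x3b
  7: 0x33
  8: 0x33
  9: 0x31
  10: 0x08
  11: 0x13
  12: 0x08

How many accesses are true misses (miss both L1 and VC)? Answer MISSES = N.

0: 0x32 (blk 12, set 0) → MISS  vc=[]
1: 0x3a (blk 14, set 0) → MISS  vc=[12]
2: 0x39 (blk 14, set 0) → L1-HIT  vc=[12]
3: 0x3a (blk 14, set 0) → L1-HIT  vc=[12]
4: 0x3a (blk 14, set 0) → L1-HIT  vc=[12]
5: 0x3a (blk 14, set 0) → L1-HIT  vc=[12]
6: 0x3b (blk 14, set 0) → L1-HIT  vc=[12]
7: 0x33 (blk 12, set 0) → VC-HIT  vc=[14]
8: 0x33 (blk 12, set 0) → L1-HIT  vc=[14]
9: 0x31 (blk 12, set 0) → L1-HIT  vc=[14]
10: 0x8 (blk 2, set 0) → MISS  vc=[14, 12]
11: 0x13 (blk 4, set 0) → MISS  vc=[14, 12, 2]
12: 0x8 (blk 2, set 0) → VC-HIT  vc=[14, 12, 4]

MISSES = 4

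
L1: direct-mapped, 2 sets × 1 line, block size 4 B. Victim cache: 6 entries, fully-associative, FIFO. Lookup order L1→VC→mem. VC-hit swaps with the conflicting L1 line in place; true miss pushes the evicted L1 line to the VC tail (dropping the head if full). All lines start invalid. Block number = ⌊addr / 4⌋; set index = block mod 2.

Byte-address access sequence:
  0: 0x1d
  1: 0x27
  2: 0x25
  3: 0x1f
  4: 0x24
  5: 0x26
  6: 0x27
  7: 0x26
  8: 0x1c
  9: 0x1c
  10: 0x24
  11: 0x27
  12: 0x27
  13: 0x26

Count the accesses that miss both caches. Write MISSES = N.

  [0] addr=0x1d blk=7 s=1: MISS | VC []
  [1] addr=0x27 blk=9 s=1: MISS | VC [7]
  [2] addr=0x25 blk=9 s=1: L1-HIT | VC [7]
  [3] addr=0x1f blk=7 s=1: VC-HIT | VC [9]
  [4] addr=0x24 blk=9 s=1: VC-HIT | VC [7]
  [5] addr=0x26 blk=9 s=1: L1-HIT | VC [7]
  [6] addr=0x27 blk=9 s=1: L1-HIT | VC [7]
  [7] addr=0x26 blk=9 s=1: L1-HIT | VC [7]
  [8] addr=0x1c blk=7 s=1: VC-HIT | VC [9]
  [9] addr=0x1c blk=7 s=1: L1-HIT | VC [9]
  [10] addr=0x24 blk=9 s=1: VC-HIT | VC [7]
  [11] addr=0x27 blk=9 s=1: L1-HIT | VC [7]
  [12] addr=0x27 blk=9 s=1: L1-HIT | VC [7]
  [13] addr=0x26 blk=9 s=1: L1-HIT | VC [7]

MISSES = 2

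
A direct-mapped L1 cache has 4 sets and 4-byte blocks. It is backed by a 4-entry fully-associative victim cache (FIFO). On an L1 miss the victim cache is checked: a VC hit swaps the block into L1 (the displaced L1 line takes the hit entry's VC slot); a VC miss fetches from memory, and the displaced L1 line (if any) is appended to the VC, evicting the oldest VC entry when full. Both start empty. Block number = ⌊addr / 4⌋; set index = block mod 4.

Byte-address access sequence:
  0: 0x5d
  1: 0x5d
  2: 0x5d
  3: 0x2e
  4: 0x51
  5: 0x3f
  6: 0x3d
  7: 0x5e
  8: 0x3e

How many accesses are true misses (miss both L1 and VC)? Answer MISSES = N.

0: 0x5d (blk 23, set 3) → MISS  vc=[]
1: 0x5d (blk 23, set 3) → L1-HIT  vc=[]
2: 0x5d (blk 23, set 3) → L1-HIT  vc=[]
3: 0x2e (blk 11, set 3) → MISS  vc=[23]
4: 0x51 (blk 20, set 0) → MISS  vc=[23]
5: 0x3f (blk 15, set 3) → MISS  vc=[23, 11]
6: 0x3d (blk 15, set 3) → L1-HIT  vc=[23, 11]
7: 0x5e (blk 23, set 3) → VC-HIT  vc=[15, 11]
8: 0x3e (blk 15, set 3) → VC-HIT  vc=[23, 11]

MISSES = 4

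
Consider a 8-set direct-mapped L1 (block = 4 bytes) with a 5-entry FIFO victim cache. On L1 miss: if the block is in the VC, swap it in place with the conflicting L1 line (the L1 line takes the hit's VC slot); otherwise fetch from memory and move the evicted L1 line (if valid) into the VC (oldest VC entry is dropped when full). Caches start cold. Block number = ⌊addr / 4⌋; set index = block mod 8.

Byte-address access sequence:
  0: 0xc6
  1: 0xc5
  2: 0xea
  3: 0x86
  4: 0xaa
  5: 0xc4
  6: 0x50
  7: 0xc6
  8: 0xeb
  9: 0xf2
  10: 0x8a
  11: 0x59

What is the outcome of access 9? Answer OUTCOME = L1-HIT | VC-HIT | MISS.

0: 0xc6 (blk 49, set 1) → MISS  vc=[]
1: 0xc5 (blk 49, set 1) → L1-HIT  vc=[]
2: 0xea (blk 58, set 2) → MISS  vc=[]
3: 0x86 (blk 33, set 1) → MISS  vc=[49]
4: 0xaa (blk 42, set 2) → MISS  vc=[49, 58]
5: 0xc4 (blk 49, set 1) → VC-HIT  vc=[33, 58]
6: 0x50 (blk 20, set 4) → MISS  vc=[33, 58]
7: 0xc6 (blk 49, set 1) → L1-HIT  vc=[33, 58]
8: 0xeb (blk 58, set 2) → VC-HIT  vc=[33, 42]
9: 0xf2 (blk 60, set 4) → MISS  vc=[33, 42, 20]
10: 0x8a (blk 34, set 2) → MISS  vc=[33, 42, 20, 58]
11: 0x59 (blk 22, set 6) → MISS  vc=[33, 42, 20, 58]

OUTCOME = MISS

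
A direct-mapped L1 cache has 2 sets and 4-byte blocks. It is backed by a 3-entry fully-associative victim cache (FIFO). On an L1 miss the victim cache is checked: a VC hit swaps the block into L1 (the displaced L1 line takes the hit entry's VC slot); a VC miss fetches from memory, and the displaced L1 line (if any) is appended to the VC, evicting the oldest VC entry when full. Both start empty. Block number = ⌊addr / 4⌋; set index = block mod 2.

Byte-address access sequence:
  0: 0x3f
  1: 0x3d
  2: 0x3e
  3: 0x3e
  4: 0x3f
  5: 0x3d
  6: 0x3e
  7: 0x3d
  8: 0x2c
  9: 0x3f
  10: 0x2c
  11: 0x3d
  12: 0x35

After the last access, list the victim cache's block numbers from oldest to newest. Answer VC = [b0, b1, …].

0: 0x3f (blk 15, set 1) → MISS  vc=[]
1: 0x3d (blk 15, set 1) → L1-HIT  vc=[]
2: 0x3e (blk 15, set 1) → L1-HIT  vc=[]
3: 0x3e (blk 15, set 1) → L1-HIT  vc=[]
4: 0x3f (blk 15, set 1) → L1-HIT  vc=[]
5: 0x3d (blk 15, set 1) → L1-HIT  vc=[]
6: 0x3e (blk 15, set 1) → L1-HIT  vc=[]
7: 0x3d (blk 15, set 1) → L1-HIT  vc=[]
8: 0x2c (blk 11, set 1) → MISS  vc=[15]
9: 0x3f (blk 15, set 1) → VC-HIT  vc=[11]
10: 0x2c (blk 11, set 1) → VC-HIT  vc=[15]
11: 0x3d (blk 15, set 1) → VC-HIT  vc=[11]
12: 0x35 (blk 13, set 1) → MISS  vc=[11, 15]

VC = [11, 15]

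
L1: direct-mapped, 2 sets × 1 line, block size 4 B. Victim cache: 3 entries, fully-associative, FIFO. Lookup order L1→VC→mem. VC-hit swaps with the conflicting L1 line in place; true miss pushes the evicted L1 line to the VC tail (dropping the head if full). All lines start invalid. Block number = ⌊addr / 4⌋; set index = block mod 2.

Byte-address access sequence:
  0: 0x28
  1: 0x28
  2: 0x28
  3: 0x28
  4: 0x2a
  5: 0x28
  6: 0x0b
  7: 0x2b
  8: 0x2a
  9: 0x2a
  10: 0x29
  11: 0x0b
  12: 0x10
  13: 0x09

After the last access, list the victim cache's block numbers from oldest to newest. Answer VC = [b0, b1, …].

VC = [10, 4]

0: 0x28 (blk 10, set 0) → MISS  vc=[]
1: 0x28 (blk 10, set 0) → L1-HIT  vc=[]
2: 0x28 (blk 10, set 0) → L1-HIT  vc=[]
3: 0x28 (blk 10, set 0) → L1-HIT  vc=[]
4: 0x2a (blk 10, set 0) → L1-HIT  vc=[]
5: 0x28 (blk 10, set 0) → L1-HIT  vc=[]
6: 0xb (blk 2, set 0) → MISS  vc=[10]
7: 0x2b (blk 10, set 0) → VC-HIT  vc=[2]
8: 0x2a (blk 10, set 0) → L1-HIT  vc=[2]
9: 0x2a (blk 10, set 0) → L1-HIT  vc=[2]
10: 0x29 (blk 10, set 0) → L1-HIT  vc=[2]
11: 0xb (blk 2, set 0) → VC-HIT  vc=[10]
12: 0x10 (blk 4, set 0) → MISS  vc=[10, 2]
13: 0x9 (blk 2, set 0) → VC-HIT  vc=[10, 4]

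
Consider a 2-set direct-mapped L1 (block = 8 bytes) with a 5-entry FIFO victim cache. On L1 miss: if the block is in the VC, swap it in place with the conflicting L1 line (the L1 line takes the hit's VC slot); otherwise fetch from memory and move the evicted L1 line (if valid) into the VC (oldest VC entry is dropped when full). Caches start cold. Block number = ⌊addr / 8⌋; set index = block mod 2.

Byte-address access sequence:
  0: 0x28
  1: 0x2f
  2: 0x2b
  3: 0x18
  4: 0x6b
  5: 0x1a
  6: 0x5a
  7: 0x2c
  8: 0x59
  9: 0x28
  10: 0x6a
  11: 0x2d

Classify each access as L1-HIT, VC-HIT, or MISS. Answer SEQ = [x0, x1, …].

SEQ = [MISS, L1-HIT, L1-HIT, MISS, MISS, VC-HIT, MISS, VC-HIT, VC-HIT, VC-HIT, VC-HIT, VC-HIT]

0: 0x28 (blk 5, set 1) → MISS  vc=[]
1: 0x2f (blk 5, set 1) → L1-HIT  vc=[]
2: 0x2b (blk 5, set 1) → L1-HIT  vc=[]
3: 0x18 (blk 3, set 1) → MISS  vc=[5]
4: 0x6b (blk 13, set 1) → MISS  vc=[5, 3]
5: 0x1a (blk 3, set 1) → VC-HIT  vc=[5, 13]
6: 0x5a (blk 11, set 1) → MISS  vc=[5, 13, 3]
7: 0x2c (blk 5, set 1) → VC-HIT  vc=[11, 13, 3]
8: 0x59 (blk 11, set 1) → VC-HIT  vc=[5, 13, 3]
9: 0x28 (blk 5, set 1) → VC-HIT  vc=[11, 13, 3]
10: 0x6a (blk 13, set 1) → VC-HIT  vc=[11, 5, 3]
11: 0x2d (blk 5, set 1) → VC-HIT  vc=[11, 13, 3]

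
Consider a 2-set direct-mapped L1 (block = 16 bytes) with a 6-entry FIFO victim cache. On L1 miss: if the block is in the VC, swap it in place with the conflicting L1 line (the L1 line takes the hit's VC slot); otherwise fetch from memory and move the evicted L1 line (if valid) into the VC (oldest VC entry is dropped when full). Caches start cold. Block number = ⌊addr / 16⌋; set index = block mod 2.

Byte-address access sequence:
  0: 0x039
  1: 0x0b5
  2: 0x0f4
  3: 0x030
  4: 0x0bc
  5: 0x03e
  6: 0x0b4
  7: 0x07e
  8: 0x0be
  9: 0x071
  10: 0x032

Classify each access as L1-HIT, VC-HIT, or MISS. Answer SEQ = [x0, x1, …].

SEQ = [MISS, MISS, MISS, VC-HIT, VC-HIT, VC-HIT, VC-HIT, MISS, VC-HIT, VC-HIT, VC-HIT]

0: 0x39 (blk 3, set 1) → MISS  vc=[]
1: 0xb5 (blk 11, set 1) → MISS  vc=[3]
2: 0xf4 (blk 15, set 1) → MISS  vc=[3, 11]
3: 0x30 (blk 3, set 1) → VC-HIT  vc=[15, 11]
4: 0xbc (blk 11, set 1) → VC-HIT  vc=[15, 3]
5: 0x3e (blk 3, set 1) → VC-HIT  vc=[15, 11]
6: 0xb4 (blk 11, set 1) → VC-HIT  vc=[15, 3]
7: 0x7e (blk 7, set 1) → MISS  vc=[15, 3, 11]
8: 0xbe (blk 11, set 1) → VC-HIT  vc=[15, 3, 7]
9: 0x71 (blk 7, set 1) → VC-HIT  vc=[15, 3, 11]
10: 0x32 (blk 3, set 1) → VC-HIT  vc=[15, 7, 11]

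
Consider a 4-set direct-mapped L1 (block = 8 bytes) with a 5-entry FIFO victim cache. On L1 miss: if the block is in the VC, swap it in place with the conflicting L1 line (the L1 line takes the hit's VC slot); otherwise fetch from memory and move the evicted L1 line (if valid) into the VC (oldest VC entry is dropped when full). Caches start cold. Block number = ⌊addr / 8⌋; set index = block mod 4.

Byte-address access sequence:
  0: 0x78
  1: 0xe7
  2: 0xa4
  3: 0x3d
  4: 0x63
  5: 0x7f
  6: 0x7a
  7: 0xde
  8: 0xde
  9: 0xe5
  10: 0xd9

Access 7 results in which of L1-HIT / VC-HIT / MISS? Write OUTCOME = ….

OUTCOME = MISS

  [0] addr=0x78 blk=15 s=3: MISS | VC []
  [1] addr=0xe7 blk=28 s=0: MISS | VC []
  [2] addr=0xa4 blk=20 s=0: MISS | VC [28]
  [3] addr=0x3d blk=7 s=3: MISS | VC [28, 15]
  [4] addr=0x63 blk=12 s=0: MISS | VC [28, 15, 20]
  [5] addr=0x7f blk=15 s=3: VC-HIT | VC [28, 7, 20]
  [6] addr=0x7a blk=15 s=3: L1-HIT | VC [28, 7, 20]
  [7] addr=0xde blk=27 s=3: MISS | VC [28, 7, 20, 15]
  [8] addr=0xde blk=27 s=3: L1-HIT | VC [28, 7, 20, 15]
  [9] addr=0xe5 blk=28 s=0: VC-HIT | VC [12, 7, 20, 15]
  [10] addr=0xd9 blk=27 s=3: L1-HIT | VC [12, 7, 20, 15]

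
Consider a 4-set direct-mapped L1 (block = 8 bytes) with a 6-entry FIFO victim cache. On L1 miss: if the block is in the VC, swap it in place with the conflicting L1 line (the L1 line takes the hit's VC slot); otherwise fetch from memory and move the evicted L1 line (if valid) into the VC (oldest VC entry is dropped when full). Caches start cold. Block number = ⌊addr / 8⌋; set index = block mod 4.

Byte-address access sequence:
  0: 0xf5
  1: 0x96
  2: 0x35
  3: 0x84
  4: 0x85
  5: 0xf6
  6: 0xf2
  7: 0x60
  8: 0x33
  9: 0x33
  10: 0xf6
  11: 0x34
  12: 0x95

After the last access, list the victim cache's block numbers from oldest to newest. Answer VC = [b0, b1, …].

0: 0xf5 (blk 30, set 2) → MISS  vc=[]
1: 0x96 (blk 18, set 2) → MISS  vc=[30]
2: 0x35 (blk 6, set 2) → MISS  vc=[30, 18]
3: 0x84 (blk 16, set 0) → MISS  vc=[30, 18]
4: 0x85 (blk 16, set 0) → L1-HIT  vc=[30, 18]
5: 0xf6 (blk 30, set 2) → VC-HIT  vc=[6, 18]
6: 0xf2 (blk 30, set 2) → L1-HIT  vc=[6, 18]
7: 0x60 (blk 12, set 0) → MISS  vc=[6, 18, 16]
8: 0x33 (blk 6, set 2) → VC-HIT  vc=[30, 18, 16]
9: 0x33 (blk 6, set 2) → L1-HIT  vc=[30, 18, 16]
10: 0xf6 (blk 30, set 2) → VC-HIT  vc=[6, 18, 16]
11: 0x34 (blk 6, set 2) → VC-HIT  vc=[30, 18, 16]
12: 0x95 (blk 18, set 2) → VC-HIT  vc=[30, 6, 16]

VC = [30, 6, 16]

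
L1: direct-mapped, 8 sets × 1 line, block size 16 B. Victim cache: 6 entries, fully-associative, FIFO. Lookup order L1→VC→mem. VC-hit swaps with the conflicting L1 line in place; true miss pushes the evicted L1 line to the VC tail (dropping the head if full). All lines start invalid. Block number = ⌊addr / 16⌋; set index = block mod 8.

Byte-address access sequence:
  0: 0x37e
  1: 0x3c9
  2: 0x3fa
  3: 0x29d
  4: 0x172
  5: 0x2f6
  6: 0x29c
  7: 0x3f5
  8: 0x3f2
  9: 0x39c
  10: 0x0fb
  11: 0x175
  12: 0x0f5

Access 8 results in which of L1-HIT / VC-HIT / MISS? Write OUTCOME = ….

0: 0x37e (blk 55, set 7) → MISS  vc=[]
1: 0x3c9 (blk 60, set 4) → MISS  vc=[]
2: 0x3fa (blk 63, set 7) → MISS  vc=[55]
3: 0x29d (blk 41, set 1) → MISS  vc=[55]
4: 0x172 (blk 23, set 7) → MISS  vc=[55, 63]
5: 0x2f6 (blk 47, set 7) → MISS  vc=[55, 63, 23]
6: 0x29c (blk 41, set 1) → L1-HIT  vc=[55, 63, 23]
7: 0x3f5 (blk 63, set 7) → VC-HIT  vc=[55, 47, 23]
8: 0x3f2 (blk 63, set 7) → L1-HIT  vc=[55, 47, 23]
9: 0x39c (blk 57, set 1) → MISS  vc=[55, 47, 23, 41]
10: 0xfb (blk 15, set 7) → MISS  vc=[55, 47, 23, 41, 63]
11: 0x175 (blk 23, set 7) → VC-HIT  vc=[55, 47, 15, 41, 63]
12: 0xf5 (blk 15, set 7) → VC-HIT  vc=[55, 47, 23, 41, 63]

OUTCOME = L1-HIT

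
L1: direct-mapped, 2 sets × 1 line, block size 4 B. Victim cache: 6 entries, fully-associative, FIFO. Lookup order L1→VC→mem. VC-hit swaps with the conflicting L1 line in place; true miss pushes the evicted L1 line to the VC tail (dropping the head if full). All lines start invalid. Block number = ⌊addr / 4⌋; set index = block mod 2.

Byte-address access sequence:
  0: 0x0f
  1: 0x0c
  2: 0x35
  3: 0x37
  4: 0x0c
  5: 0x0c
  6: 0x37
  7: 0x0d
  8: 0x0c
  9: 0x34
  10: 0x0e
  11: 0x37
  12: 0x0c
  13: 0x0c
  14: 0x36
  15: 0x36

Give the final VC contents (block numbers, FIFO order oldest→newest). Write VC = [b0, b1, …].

VC = [3]

0: 0xf (blk 3, set 1) → MISS  vc=[]
1: 0xc (blk 3, set 1) → L1-HIT  vc=[]
2: 0x35 (blk 13, set 1) → MISS  vc=[3]
3: 0x37 (blk 13, set 1) → L1-HIT  vc=[3]
4: 0xc (blk 3, set 1) → VC-HIT  vc=[13]
5: 0xc (blk 3, set 1) → L1-HIT  vc=[13]
6: 0x37 (blk 13, set 1) → VC-HIT  vc=[3]
7: 0xd (blk 3, set 1) → VC-HIT  vc=[13]
8: 0xc (blk 3, set 1) → L1-HIT  vc=[13]
9: 0x34 (blk 13, set 1) → VC-HIT  vc=[3]
10: 0xe (blk 3, set 1) → VC-HIT  vc=[13]
11: 0x37 (blk 13, set 1) → VC-HIT  vc=[3]
12: 0xc (blk 3, set 1) → VC-HIT  vc=[13]
13: 0xc (blk 3, set 1) → L1-HIT  vc=[13]
14: 0x36 (blk 13, set 1) → VC-HIT  vc=[3]
15: 0x36 (blk 13, set 1) → L1-HIT  vc=[3]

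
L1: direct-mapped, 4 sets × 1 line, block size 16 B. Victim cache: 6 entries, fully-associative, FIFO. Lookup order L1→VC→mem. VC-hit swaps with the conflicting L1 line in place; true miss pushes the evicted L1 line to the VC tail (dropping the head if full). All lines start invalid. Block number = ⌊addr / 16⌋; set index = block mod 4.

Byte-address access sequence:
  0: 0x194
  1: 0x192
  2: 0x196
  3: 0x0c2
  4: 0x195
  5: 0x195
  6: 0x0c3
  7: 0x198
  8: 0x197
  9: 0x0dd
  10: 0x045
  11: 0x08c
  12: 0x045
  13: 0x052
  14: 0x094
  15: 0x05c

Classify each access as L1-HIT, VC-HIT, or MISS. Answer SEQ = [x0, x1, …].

#0 0x194→b25/s1 MISS; vc=[]
#1 0x192→b25/s1 L1-HIT; vc=[]
#2 0x196→b25/s1 L1-HIT; vc=[]
#3 0xc2→b12/s0 MISS; vc=[]
#4 0x195→b25/s1 L1-HIT; vc=[]
#5 0x195→b25/s1 L1-HIT; vc=[]
#6 0xc3→b12/s0 L1-HIT; vc=[]
#7 0x198→b25/s1 L1-HIT; vc=[]
#8 0x197→b25/s1 L1-HIT; vc=[]
#9 0xdd→b13/s1 MISS; vc=[25]
#10 0x45→b4/s0 MISS; vc=[25,12]
#11 0x8c→b8/s0 MISS; vc=[25,12,4]
#12 0x45→b4/s0 VC-HIT; vc=[25,12,8]
#13 0x52→b5/s1 MISS; vc=[25,12,8,13]
#14 0x94→b9/s1 MISS; vc=[25,12,8,13,5]
#15 0x5c→b5/s1 VC-HIT; vc=[25,12,8,13,9]

SEQ = [MISS, L1-HIT, L1-HIT, MISS, L1-HIT, L1-HIT, L1-HIT, L1-HIT, L1-HIT, MISS, MISS, MISS, VC-HIT, MISS, MISS, VC-HIT]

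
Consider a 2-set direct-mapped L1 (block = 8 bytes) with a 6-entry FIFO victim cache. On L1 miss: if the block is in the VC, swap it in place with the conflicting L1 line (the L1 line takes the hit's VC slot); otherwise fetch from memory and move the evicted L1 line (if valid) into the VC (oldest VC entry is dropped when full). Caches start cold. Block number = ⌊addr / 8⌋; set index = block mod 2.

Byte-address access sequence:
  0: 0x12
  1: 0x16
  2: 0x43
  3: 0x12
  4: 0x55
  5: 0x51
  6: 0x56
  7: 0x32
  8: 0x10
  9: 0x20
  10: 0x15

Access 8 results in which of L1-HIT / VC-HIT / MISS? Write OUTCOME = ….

OUTCOME = VC-HIT

0: 0x12 (blk 2, set 0) → MISS  vc=[]
1: 0x16 (blk 2, set 0) → L1-HIT  vc=[]
2: 0x43 (blk 8, set 0) → MISS  vc=[2]
3: 0x12 (blk 2, set 0) → VC-HIT  vc=[8]
4: 0x55 (blk 10, set 0) → MISS  vc=[8, 2]
5: 0x51 (blk 10, set 0) → L1-HIT  vc=[8, 2]
6: 0x56 (blk 10, set 0) → L1-HIT  vc=[8, 2]
7: 0x32 (blk 6, set 0) → MISS  vc=[8, 2, 10]
8: 0x10 (blk 2, set 0) → VC-HIT  vc=[8, 6, 10]
9: 0x20 (blk 4, set 0) → MISS  vc=[8, 6, 10, 2]
10: 0x15 (blk 2, set 0) → VC-HIT  vc=[8, 6, 10, 4]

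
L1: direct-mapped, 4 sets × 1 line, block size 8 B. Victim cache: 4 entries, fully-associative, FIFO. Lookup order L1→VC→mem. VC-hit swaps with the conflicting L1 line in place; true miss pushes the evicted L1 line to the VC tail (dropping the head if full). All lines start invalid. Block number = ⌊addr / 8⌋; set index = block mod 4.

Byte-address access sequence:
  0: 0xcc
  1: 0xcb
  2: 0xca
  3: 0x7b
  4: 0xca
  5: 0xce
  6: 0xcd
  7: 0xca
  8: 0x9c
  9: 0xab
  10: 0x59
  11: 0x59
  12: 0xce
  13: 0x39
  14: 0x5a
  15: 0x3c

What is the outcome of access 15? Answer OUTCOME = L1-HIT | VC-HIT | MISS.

OUTCOME = VC-HIT

0: 0xcc (blk 25, set 1) → MISS  vc=[]
1: 0xcb (blk 25, set 1) → L1-HIT  vc=[]
2: 0xca (blk 25, set 1) → L1-HIT  vc=[]
3: 0x7b (blk 15, set 3) → MISS  vc=[]
4: 0xca (blk 25, set 1) → L1-HIT  vc=[]
5: 0xce (blk 25, set 1) → L1-HIT  vc=[]
6: 0xcd (blk 25, set 1) → L1-HIT  vc=[]
7: 0xca (blk 25, set 1) → L1-HIT  vc=[]
8: 0x9c (blk 19, set 3) → MISS  vc=[15]
9: 0xab (blk 21, set 1) → MISS  vc=[15, 25]
10: 0x59 (blk 11, set 3) → MISS  vc=[15, 25, 19]
11: 0x59 (blk 11, set 3) → L1-HIT  vc=[15, 25, 19]
12: 0xce (blk 25, set 1) → VC-HIT  vc=[15, 21, 19]
13: 0x39 (blk 7, set 3) → MISS  vc=[15, 21, 19, 11]
14: 0x5a (blk 11, set 3) → VC-HIT  vc=[15, 21, 19, 7]
15: 0x3c (blk 7, set 3) → VC-HIT  vc=[15, 21, 19, 11]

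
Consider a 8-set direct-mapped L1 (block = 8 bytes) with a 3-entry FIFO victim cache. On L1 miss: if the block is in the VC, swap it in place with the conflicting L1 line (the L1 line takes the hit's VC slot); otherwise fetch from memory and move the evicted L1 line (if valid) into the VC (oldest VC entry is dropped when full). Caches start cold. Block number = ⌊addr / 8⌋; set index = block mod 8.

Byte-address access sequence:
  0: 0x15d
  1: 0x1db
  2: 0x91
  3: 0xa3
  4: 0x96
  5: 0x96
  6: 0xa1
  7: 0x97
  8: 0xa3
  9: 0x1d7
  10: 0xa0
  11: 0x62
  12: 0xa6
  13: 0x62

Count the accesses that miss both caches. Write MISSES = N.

MISSES = 6

  [0] addr=0x15d blk=43 s=3: MISS | VC []
  [1] addr=0x1db blk=59 s=3: MISS | VC [43]
  [2] addr=0x91 blk=18 s=2: MISS | VC [43]
  [3] addr=0xa3 blk=20 s=4: MISS | VC [43]
  [4] addr=0x96 blk=18 s=2: L1-HIT | VC [43]
  [5] addr=0x96 blk=18 s=2: L1-HIT | VC [43]
  [6] addr=0xa1 blk=20 s=4: L1-HIT | VC [43]
  [7] addr=0x97 blk=18 s=2: L1-HIT | VC [43]
  [8] addr=0xa3 blk=20 s=4: L1-HIT | VC [43]
  [9] addr=0x1d7 blk=58 s=2: MISS | VC [43, 18]
  [10] addr=0xa0 blk=20 s=4: L1-HIT | VC [43, 18]
  [11] addr=0x62 blk=12 s=4: MISS | VC [43, 18, 20]
  [12] addr=0xa6 blk=20 s=4: VC-HIT | VC [43, 18, 12]
  [13] addr=0x62 blk=12 s=4: VC-HIT | VC [43, 18, 20]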